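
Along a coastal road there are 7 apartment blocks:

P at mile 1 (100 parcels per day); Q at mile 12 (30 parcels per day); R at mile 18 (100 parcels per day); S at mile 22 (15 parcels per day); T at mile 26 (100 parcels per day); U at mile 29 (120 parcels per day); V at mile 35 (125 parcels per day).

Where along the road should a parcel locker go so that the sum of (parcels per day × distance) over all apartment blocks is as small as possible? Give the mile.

x = 26

For a sum of weighted absolute distances on a line, the optimum is the weighted median (not the mean). Total weight W = 590; half-weight = 295.
Sort by position and accumulate weight:
  mile 1 (P, w=100) → cum 100
  mile 12 (Q, w=30) → cum 130
  mile 18 (R, w=100) → cum 230
  mile 22 (S, w=15) → cum 245
  mile 26 (T, w=100) → cum 345  ≥ 295 → median here
  mile 29 (U, w=120) → cum 465
  mile 35 (V, w=125) → cum 590
Optimal location: mile 26.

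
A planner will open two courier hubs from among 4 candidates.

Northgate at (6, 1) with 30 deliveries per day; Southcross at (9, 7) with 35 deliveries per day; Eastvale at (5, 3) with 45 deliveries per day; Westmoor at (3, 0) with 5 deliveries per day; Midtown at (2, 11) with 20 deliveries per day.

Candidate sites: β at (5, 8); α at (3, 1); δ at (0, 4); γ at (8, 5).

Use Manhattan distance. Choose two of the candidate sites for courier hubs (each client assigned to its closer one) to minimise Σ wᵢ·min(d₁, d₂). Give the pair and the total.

{β, α}, total 570

Evaluate every pair (each demand assigned to the nearer of the two):
  {β, α}: total = 570
  {α, γ}: total = 600
  {β, γ}: total = 680
  {δ, γ}: total = 725
  {β, δ}: total = 795
  {α, δ}: total = 875
Best pair: {β, α} with total 570.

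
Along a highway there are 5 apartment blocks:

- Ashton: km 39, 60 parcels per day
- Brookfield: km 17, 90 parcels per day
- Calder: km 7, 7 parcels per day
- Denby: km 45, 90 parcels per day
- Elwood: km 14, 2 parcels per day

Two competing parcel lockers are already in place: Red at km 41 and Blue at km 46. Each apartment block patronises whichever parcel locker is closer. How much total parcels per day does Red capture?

159

The indifferent point is the midpoint (41+46)/2 = 43.5; apartment blocks left of it (closer to Red at 41) go to Red, those right go to Blue.
  Calder at 7 (w=7) → Red
  Elwood at 14 (w=2) → Red
  Brookfield at 17 (w=90) → Red
  Ashton at 39 (w=60) → Red
  Denby at 45 (w=90) → Blue
Red captures 159; Blue captures 90.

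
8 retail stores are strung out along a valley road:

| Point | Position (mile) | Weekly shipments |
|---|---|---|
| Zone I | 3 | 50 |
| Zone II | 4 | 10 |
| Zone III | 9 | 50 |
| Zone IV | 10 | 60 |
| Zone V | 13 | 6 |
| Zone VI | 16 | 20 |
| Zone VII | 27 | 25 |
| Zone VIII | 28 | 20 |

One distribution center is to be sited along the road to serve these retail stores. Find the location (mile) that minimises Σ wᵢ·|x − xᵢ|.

x = 10

For a sum of weighted absolute distances on a line, the optimum is the weighted median (not the mean). Total weight W = 241; half-weight = 120.5.
Sort by position and accumulate weight:
  mile 3 (Zone I, w=50) → cum 50
  mile 4 (Zone II, w=10) → cum 60
  mile 9 (Zone III, w=50) → cum 110
  mile 10 (Zone IV, w=60) → cum 170  ≥ 120.5 → median here
  mile 13 (Zone V, w=6) → cum 176
  mile 16 (Zone VI, w=20) → cum 196
  mile 27 (Zone VII, w=25) → cum 221
  mile 28 (Zone VIII, w=20) → cum 241
Optimal location: mile 10.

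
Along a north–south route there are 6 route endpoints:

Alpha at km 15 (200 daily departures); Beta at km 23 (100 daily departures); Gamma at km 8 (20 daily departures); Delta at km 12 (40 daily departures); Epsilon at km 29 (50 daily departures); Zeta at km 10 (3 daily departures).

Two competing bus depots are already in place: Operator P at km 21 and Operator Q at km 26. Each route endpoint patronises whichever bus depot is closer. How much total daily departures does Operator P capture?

The indifferent point is the midpoint (21+26)/2 = 23.5; route endpoints left of it (closer to Operator P at 21) go to Operator P, those right go to Operator Q.
  Gamma at 8 (w=20) → Operator P
  Zeta at 10 (w=3) → Operator P
  Delta at 12 (w=40) → Operator P
  Alpha at 15 (w=200) → Operator P
  Beta at 23 (w=100) → Operator P
  Epsilon at 29 (w=50) → Operator Q
Operator P captures 363; Operator Q captures 50.

363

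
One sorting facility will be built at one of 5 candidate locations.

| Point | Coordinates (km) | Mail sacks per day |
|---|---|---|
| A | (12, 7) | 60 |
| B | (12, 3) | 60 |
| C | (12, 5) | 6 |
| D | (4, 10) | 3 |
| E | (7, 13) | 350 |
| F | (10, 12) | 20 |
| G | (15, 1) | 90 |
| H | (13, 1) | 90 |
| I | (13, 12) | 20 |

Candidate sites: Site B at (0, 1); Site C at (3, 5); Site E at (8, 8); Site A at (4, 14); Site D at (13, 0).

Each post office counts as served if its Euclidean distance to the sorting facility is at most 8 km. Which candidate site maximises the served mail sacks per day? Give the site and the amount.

Coverage radius r = 8 km; a point is covered iff (Δx)²+(Δy)² ≤ 8² = 64.
  Site B (0, 1): covers {none} → 0
  Site C (3, 5): covers {D} → 3
  Site E (8, 8): covers {A, B, C, D, E, F, I} → 519
  Site A (4, 14): covers {D, E, F} → 373
  Site D (13, 0): covers {A, B, C, G, H} → 306
Maximum coverage at Site E: 519 mail sacks per day.

Site E, covering 519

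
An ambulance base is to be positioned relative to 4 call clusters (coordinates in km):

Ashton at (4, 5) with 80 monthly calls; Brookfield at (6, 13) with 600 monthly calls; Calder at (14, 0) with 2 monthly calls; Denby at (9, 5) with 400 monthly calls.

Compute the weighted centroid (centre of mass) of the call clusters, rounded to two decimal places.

(6.98, 9.43)

The minimiser of Σwᵢ‖p−pᵢ‖² is the weighted centroid p* = (Σwᵢpᵢ)/(Σwᵢ).
Σwᵢ = 1082.
Σwᵢxᵢ = 80·4 + 600·6 + 2·14 + 400·9 = 7548.
Σwᵢyᵢ = 80·5 + 600·13 + 2·0 + 400·5 = 10200.
x* = 7548/1082 = 6.98, y* = 10200/1082 = 9.43.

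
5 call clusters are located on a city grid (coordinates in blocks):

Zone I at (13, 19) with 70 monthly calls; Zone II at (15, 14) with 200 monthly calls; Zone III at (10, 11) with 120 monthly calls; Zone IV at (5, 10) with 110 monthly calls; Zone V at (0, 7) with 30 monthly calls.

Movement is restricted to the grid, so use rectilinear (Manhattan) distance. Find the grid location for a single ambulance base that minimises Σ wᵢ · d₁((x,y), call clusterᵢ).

(13, 14)

Manhattan distance separates: Σwᵢ(|x−xᵢ|+|y−yᵢ|) = Σwᵢ|x−xᵢ| + Σwᵢ|y−yᵢ|, so x and y are optimised independently as 1-D weighted medians.
Total weight W = 530; half = 265.
x-coordinate, sorted with cumulative weight:
  x=0 (Zone V, w=30) cum 30
  x=5 (Zone IV, w=110) cum 140
  x=10 (Zone III, w=120) cum 260
  x=13 (Zone I, w=70) cum 330  ← median
  x=15 (Zone II, w=200) cum 530
⇒ x* = 13
y-coordinate, sorted with cumulative weight:
  y=7 (Zone V, w=30) cum 30
  y=10 (Zone IV, w=110) cum 140
  y=11 (Zone III, w=120) cum 260
  y=14 (Zone II, w=200) cum 460  ← median
  y=19 (Zone I, w=70) cum 530
⇒ y* = 14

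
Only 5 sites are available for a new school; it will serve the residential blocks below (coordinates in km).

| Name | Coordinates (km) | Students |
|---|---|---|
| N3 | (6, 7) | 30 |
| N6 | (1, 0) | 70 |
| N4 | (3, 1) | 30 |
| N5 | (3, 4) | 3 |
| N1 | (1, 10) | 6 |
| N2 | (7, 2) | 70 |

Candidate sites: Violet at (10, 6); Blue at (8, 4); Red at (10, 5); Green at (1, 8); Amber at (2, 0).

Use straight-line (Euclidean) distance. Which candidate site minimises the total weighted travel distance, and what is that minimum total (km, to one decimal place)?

Amber, total 803.9 km

Total weighted distance at each candidate:
  Violet (10, 6): total = 1569.9
  Blue (8, 4): total = 1074.3
  Red (10, 5): total = 1476.7
  Green (1, 8): total = 1550.8
  Amber (2, 0): total = 803.9
Minimum is at Amber with total 803.9 km.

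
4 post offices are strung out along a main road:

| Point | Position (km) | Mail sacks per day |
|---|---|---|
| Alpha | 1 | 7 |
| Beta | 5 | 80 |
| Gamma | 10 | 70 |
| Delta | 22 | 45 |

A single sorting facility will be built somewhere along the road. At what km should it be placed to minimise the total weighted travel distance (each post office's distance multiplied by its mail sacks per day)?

For a sum of weighted absolute distances on a line, the optimum is the weighted median (not the mean). Total weight W = 202; half-weight = 101.
Sort by position and accumulate weight:
  km 1 (Alpha, w=7) → cum 7
  km 5 (Beta, w=80) → cum 87
  km 10 (Gamma, w=70) → cum 157  ≥ 101 → median here
  km 22 (Delta, w=45) → cum 202
Optimal location: km 10.

x = 10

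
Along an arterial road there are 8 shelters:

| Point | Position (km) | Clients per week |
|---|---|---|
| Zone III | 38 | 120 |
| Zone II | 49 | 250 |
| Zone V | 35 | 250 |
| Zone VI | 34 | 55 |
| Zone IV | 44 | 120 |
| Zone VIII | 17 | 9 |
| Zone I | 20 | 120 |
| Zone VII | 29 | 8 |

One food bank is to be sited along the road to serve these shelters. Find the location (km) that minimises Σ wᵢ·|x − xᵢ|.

For a sum of weighted absolute distances on a line, the optimum is the weighted median (not the mean). Total weight W = 932; half-weight = 466.
Sort by position and accumulate weight:
  km 17 (Zone VIII, w=9) → cum 9
  km 20 (Zone I, w=120) → cum 129
  km 29 (Zone VII, w=8) → cum 137
  km 34 (Zone VI, w=55) → cum 192
  km 35 (Zone V, w=250) → cum 442
  km 38 (Zone III, w=120) → cum 562  ≥ 466 → median here
  km 44 (Zone IV, w=120) → cum 682
  km 49 (Zone II, w=250) → cum 932
Optimal location: km 38.

x = 38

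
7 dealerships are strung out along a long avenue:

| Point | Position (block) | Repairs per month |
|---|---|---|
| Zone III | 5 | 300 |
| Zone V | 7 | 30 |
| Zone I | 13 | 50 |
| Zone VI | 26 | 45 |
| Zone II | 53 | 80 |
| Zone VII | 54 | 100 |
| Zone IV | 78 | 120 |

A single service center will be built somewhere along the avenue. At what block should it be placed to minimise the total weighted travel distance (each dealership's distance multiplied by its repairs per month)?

For a sum of weighted absolute distances on a line, the optimum is the weighted median (not the mean). Total weight W = 725; half-weight = 362.5.
Sort by position and accumulate weight:
  block 5 (Zone III, w=300) → cum 300
  block 7 (Zone V, w=30) → cum 330
  block 13 (Zone I, w=50) → cum 380  ≥ 362.5 → median here
  block 26 (Zone VI, w=45) → cum 425
  block 53 (Zone II, w=80) → cum 505
  block 54 (Zone VII, w=100) → cum 605
  block 78 (Zone IV, w=120) → cum 725
Optimal location: block 13.

x = 13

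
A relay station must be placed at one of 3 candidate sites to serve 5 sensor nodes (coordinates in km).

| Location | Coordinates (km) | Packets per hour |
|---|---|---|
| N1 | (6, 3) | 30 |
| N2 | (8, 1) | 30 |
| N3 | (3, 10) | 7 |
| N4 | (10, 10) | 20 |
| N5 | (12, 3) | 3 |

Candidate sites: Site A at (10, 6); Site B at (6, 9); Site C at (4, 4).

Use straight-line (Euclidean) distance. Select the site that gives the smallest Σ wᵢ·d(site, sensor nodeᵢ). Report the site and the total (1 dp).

Total weighted distance at each candidate:
  Site A (10, 6): total = 458.8
  Site B (6, 9): total = 557.4
  Site C (4, 4): total = 453.6
Minimum is at Site C with total 453.6 km.

Site C, total 453.6 km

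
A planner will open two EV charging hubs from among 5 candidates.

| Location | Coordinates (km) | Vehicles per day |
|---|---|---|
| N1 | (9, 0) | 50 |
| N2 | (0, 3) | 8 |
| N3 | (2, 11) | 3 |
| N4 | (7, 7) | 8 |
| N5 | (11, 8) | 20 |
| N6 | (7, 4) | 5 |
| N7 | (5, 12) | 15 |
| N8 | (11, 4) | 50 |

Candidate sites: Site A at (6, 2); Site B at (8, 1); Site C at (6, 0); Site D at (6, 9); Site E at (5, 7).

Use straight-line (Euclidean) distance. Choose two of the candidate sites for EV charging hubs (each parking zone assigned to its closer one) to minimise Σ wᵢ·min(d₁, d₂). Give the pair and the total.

Evaluate every pair (each demand assigned to the nearer of the two):
  {Site B, Site D}: total = 545.3
  {Site B, Site E}: total = 577.5
  {Site A, Site D}: total = 690.1
  {Site A, Site B}: total = 716.1
  {Site C, Site D}: total = 725.2
  {Site A, Site E}: total = 737.0
  {Site B, Site C}: total = 759.3
  {Site C, Site E}: total = 767.1
  {Site A, Site C}: total = 856.4
  {Site D, Site E}: total = 986.6
Best pair: {Site B, Site D} with total 545.3.

{Site B, Site D}, total 545.3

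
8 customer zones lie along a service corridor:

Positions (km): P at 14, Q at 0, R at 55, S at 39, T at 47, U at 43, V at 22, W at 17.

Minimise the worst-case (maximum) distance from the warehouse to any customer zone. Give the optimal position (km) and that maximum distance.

The 1-center on a line is the midpoint of the two extreme points: leftmost at 0, rightmost at 55.
Optimal location = (0 + 55)/2 = 27.5; maximum distance = (55 − 0)/2 = 27.5.

location 27.5, max distance 27.5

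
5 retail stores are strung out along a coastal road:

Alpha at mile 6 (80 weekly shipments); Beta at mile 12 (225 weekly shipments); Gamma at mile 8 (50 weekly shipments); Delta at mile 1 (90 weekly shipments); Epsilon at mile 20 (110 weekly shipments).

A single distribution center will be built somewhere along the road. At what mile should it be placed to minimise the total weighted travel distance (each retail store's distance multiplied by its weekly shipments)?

x = 12

For a sum of weighted absolute distances on a line, the optimum is the weighted median (not the mean). Total weight W = 555; half-weight = 277.5.
Sort by position and accumulate weight:
  mile 1 (Delta, w=90) → cum 90
  mile 6 (Alpha, w=80) → cum 170
  mile 8 (Gamma, w=50) → cum 220
  mile 12 (Beta, w=225) → cum 445  ≥ 277.5 → median here
  mile 20 (Epsilon, w=110) → cum 555
Optimal location: mile 12.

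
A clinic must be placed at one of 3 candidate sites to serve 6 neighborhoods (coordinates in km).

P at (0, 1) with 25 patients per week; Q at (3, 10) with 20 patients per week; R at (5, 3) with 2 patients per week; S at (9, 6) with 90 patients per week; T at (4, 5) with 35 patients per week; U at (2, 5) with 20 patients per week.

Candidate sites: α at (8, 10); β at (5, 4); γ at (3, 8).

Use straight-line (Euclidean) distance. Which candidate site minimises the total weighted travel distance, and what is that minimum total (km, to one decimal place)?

β, total 789.5 km

Total weighted distance at each candidate:
  α (8, 10): total = 1167.7
  β (5, 4): total = 789.5
  γ (3, 8): total = 984.3
Minimum is at β with total 789.5 km.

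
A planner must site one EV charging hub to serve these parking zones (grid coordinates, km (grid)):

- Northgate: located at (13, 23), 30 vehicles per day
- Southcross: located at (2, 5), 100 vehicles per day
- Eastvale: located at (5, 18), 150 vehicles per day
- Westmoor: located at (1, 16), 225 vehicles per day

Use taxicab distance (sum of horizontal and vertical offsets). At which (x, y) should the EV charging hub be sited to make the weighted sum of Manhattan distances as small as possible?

Manhattan distance separates: Σwᵢ(|x−xᵢ|+|y−yᵢ|) = Σwᵢ|x−xᵢ| + Σwᵢ|y−yᵢ|, so x and y are optimised independently as 1-D weighted medians.
Total weight W = 505; half = 252.5.
x-coordinate, sorted with cumulative weight:
  x=1 (Westmoor, w=225) cum 225
  x=2 (Southcross, w=100) cum 325  ← median
  x=5 (Eastvale, w=150) cum 475
  x=13 (Northgate, w=30) cum 505
⇒ x* = 2
y-coordinate, sorted with cumulative weight:
  y=5 (Southcross, w=100) cum 100
  y=16 (Westmoor, w=225) cum 325  ← median
  y=18 (Eastvale, w=150) cum 475
  y=23 (Northgate, w=30) cum 505
⇒ y* = 16

(2, 16)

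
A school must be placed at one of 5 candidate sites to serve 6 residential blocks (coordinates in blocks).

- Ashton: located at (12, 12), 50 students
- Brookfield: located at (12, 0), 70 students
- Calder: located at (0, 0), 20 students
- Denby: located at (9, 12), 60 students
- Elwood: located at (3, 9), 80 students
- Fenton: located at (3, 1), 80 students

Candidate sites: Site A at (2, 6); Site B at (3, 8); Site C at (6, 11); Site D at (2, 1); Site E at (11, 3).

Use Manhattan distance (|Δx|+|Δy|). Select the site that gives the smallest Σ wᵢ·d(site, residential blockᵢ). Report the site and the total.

Site B, total 3300 blocks

Total weighted distance at each candidate:
  Site A (2, 6): total = 3660
  Site B (3, 8): total = 3300
  Site C (6, 11): total = 3560
  Site D (2, 1): total = 3760
  Site E (11, 3): total = 3640
Minimum is at Site B with total 3300 blocks.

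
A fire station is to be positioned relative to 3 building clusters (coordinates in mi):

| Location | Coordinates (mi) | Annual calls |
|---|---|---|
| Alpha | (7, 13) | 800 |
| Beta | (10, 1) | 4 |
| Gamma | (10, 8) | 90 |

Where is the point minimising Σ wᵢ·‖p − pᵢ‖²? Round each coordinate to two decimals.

(7.32, 12.44)

The minimiser of Σwᵢ‖p−pᵢ‖² is the weighted centroid p* = (Σwᵢpᵢ)/(Σwᵢ).
Σwᵢ = 894.
Σwᵢxᵢ = 800·7 + 4·10 + 90·10 = 6540.
Σwᵢyᵢ = 800·13 + 4·1 + 90·8 = 11124.
x* = 6540/894 = 7.32, y* = 11124/894 = 12.44.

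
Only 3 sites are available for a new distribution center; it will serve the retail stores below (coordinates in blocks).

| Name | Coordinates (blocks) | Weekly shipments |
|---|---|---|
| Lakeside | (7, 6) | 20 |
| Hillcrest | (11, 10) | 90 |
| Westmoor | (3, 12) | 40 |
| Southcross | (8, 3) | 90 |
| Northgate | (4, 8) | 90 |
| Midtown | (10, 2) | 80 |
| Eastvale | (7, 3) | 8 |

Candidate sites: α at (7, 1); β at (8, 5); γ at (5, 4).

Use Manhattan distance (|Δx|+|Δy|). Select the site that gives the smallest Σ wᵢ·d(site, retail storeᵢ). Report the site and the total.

β, total 2474 blocks

Total weighted distance at each candidate:
  α (7, 1): total = 3376
  β (8, 5): total = 2474
  γ (5, 4): total = 2954
Minimum is at β with total 2474 blocks.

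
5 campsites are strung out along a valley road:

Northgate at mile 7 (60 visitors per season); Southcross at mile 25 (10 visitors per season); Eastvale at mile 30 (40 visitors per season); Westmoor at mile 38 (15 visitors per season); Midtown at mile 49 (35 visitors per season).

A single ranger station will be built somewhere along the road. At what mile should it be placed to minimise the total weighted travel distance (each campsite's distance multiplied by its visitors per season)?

For a sum of weighted absolute distances on a line, the optimum is the weighted median (not the mean). Total weight W = 160; half-weight = 80.
Sort by position and accumulate weight:
  mile 7 (Northgate, w=60) → cum 60
  mile 25 (Southcross, w=10) → cum 70
  mile 30 (Eastvale, w=40) → cum 110  ≥ 80 → median here
  mile 38 (Westmoor, w=15) → cum 125
  mile 49 (Midtown, w=35) → cum 160
Optimal location: mile 30.

x = 30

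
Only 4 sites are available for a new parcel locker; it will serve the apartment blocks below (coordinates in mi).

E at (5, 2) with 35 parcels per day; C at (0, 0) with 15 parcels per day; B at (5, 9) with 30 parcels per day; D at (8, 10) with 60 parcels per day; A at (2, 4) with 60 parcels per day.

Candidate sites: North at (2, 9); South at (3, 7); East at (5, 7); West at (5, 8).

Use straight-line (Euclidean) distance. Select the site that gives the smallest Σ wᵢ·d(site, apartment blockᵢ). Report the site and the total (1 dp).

Total weighted distance at each candidate:
  North (2, 9): total = 1159.8
  South (3, 7): total = 927.2
  East (5, 7): total = 873.2
  West (5, 8): total = 897.8
Minimum is at East with total 873.2 mi.

East, total 873.2 mi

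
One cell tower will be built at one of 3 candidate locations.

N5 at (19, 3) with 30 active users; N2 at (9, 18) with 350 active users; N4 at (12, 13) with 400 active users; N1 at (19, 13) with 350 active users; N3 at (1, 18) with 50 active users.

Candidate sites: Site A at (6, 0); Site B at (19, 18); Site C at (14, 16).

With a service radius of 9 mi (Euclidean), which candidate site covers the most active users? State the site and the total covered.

Site C, covering 1100

Coverage radius r = 9 mi; a point is covered iff (Δx)²+(Δy)² ≤ 9² = 81.
  Site A (6, 0): covers {none} → 0
  Site B (19, 18): covers {N4, N1} → 750
  Site C (14, 16): covers {N2, N4, N1} → 1100
Maximum coverage at Site C: 1100 active users.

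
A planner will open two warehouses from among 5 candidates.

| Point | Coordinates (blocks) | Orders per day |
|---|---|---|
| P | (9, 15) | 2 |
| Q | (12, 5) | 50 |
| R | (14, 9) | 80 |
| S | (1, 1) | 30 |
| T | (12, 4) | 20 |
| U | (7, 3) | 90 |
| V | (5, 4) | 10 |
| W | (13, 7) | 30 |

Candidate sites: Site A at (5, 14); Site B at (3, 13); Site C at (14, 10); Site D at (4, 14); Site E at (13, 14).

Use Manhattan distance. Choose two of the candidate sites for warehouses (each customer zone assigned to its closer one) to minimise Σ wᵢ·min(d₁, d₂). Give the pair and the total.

{Site A, Site C}, total 2500

Evaluate every pair (each demand assigned to the nearer of the two):
  {Site A, Site C}: total = 2500
  {Site B, Site C}: total = 2516
  {Site C, Site D}: total = 2572
  {Site C, Site E}: total = 2790
  {Site A, Site E}: total = 3200
  {Site B, Site E}: total = 3210
  {Site D, Site E}: total = 3270
  {Site A, Site B}: total = 4410
  {Site A, Site D}: total = 4470
  {Site B, Site D}: total = 4692
Best pair: {Site A, Site C} with total 2500.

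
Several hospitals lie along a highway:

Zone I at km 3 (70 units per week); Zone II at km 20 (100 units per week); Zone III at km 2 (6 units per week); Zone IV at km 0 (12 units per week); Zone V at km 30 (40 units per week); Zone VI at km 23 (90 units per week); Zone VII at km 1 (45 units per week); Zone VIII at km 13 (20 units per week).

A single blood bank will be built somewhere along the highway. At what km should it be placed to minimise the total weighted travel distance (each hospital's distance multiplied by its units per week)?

x = 20

For a sum of weighted absolute distances on a line, the optimum is the weighted median (not the mean). Total weight W = 383; half-weight = 191.5.
Sort by position and accumulate weight:
  km 0 (Zone IV, w=12) → cum 12
  km 1 (Zone VII, w=45) → cum 57
  km 2 (Zone III, w=6) → cum 63
  km 3 (Zone I, w=70) → cum 133
  km 13 (Zone VIII, w=20) → cum 153
  km 20 (Zone II, w=100) → cum 253  ≥ 191.5 → median here
  km 23 (Zone VI, w=90) → cum 343
  km 30 (Zone V, w=40) → cum 383
Optimal location: km 20.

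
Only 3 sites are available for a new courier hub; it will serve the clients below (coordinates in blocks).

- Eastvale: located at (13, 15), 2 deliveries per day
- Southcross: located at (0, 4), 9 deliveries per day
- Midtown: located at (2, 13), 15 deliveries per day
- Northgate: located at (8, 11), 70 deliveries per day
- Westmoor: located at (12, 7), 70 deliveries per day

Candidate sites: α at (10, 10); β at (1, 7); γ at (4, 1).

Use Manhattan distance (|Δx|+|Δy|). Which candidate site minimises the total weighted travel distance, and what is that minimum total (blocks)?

α, total 885 blocks

Total weighted distance at each candidate:
  α (10, 10): total = 885
  β (1, 7): total = 1721
  γ (4, 1): total = 2279
Minimum is at α with total 885 blocks.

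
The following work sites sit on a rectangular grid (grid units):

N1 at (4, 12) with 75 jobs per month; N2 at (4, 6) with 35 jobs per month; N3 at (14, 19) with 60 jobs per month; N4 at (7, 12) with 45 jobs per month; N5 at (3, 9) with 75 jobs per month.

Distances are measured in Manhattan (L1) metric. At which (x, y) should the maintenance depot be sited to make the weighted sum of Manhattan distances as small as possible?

(4, 12)

Manhattan distance separates: Σwᵢ(|x−xᵢ|+|y−yᵢ|) = Σwᵢ|x−xᵢ| + Σwᵢ|y−yᵢ|, so x and y are optimised independently as 1-D weighted medians.
Total weight W = 290; half = 145.
x-coordinate, sorted with cumulative weight:
  x=3 (N5, w=75) cum 75
  x=4 (N1, w=75) cum 150  ← median
  x=4 (N2, w=35) cum 185
  x=7 (N4, w=45) cum 230
  x=14 (N3, w=60) cum 290
⇒ x* = 4
y-coordinate, sorted with cumulative weight:
  y=6 (N2, w=35) cum 35
  y=9 (N5, w=75) cum 110
  y=12 (N1, w=75) cum 185  ← median
  y=12 (N4, w=45) cum 230
  y=19 (N3, w=60) cum 290
⇒ y* = 12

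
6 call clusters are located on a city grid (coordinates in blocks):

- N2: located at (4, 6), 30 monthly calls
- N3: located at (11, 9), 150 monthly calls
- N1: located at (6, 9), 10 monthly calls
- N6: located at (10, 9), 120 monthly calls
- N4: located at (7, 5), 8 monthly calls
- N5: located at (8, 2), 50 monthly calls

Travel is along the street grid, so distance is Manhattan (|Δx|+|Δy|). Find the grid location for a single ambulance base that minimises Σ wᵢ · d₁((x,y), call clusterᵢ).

(10, 9)

Manhattan distance separates: Σwᵢ(|x−xᵢ|+|y−yᵢ|) = Σwᵢ|x−xᵢ| + Σwᵢ|y−yᵢ|, so x and y are optimised independently as 1-D weighted medians.
Total weight W = 368; half = 184.
x-coordinate, sorted with cumulative weight:
  x=4 (N2, w=30) cum 30
  x=6 (N1, w=10) cum 40
  x=7 (N4, w=8) cum 48
  x=8 (N5, w=50) cum 98
  x=10 (N6, w=120) cum 218  ← median
  x=11 (N3, w=150) cum 368
⇒ x* = 10
y-coordinate, sorted with cumulative weight:
  y=2 (N5, w=50) cum 50
  y=5 (N4, w=8) cum 58
  y=6 (N2, w=30) cum 88
  y=9 (N3, w=150) cum 238  ← median
  y=9 (N1, w=10) cum 248
  y=9 (N6, w=120) cum 368
⇒ y* = 9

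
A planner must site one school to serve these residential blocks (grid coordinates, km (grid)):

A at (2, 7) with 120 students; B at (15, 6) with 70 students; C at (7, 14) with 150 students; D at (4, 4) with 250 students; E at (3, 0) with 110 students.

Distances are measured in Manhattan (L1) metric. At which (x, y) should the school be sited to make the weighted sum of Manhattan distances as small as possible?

Manhattan distance separates: Σwᵢ(|x−xᵢ|+|y−yᵢ|) = Σwᵢ|x−xᵢ| + Σwᵢ|y−yᵢ|, so x and y are optimised independently as 1-D weighted medians.
Total weight W = 700; half = 350.
x-coordinate, sorted with cumulative weight:
  x=2 (A, w=120) cum 120
  x=3 (E, w=110) cum 230
  x=4 (D, w=250) cum 480  ← median
  x=7 (C, w=150) cum 630
  x=15 (B, w=70) cum 700
⇒ x* = 4
y-coordinate, sorted with cumulative weight:
  y=0 (E, w=110) cum 110
  y=4 (D, w=250) cum 360  ← median
  y=6 (B, w=70) cum 430
  y=7 (A, w=120) cum 550
  y=14 (C, w=150) cum 700
⇒ y* = 4

(4, 4)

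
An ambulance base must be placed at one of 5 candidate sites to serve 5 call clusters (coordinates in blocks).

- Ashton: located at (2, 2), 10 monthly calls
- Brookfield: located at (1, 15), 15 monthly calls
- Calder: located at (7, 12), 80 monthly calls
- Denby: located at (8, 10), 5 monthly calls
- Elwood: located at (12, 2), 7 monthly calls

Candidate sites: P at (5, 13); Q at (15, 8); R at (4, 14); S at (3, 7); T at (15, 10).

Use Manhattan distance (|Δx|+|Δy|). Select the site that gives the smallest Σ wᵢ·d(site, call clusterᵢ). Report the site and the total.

Total weighted distance at each candidate:
  P (5, 13): total = 626
  Q (15, 8): total = 1573
  R (4, 14): total = 780
  S (3, 7): total = 1068
  T (15, 10): total = 1407
Minimum is at P with total 626 blocks.

P, total 626 blocks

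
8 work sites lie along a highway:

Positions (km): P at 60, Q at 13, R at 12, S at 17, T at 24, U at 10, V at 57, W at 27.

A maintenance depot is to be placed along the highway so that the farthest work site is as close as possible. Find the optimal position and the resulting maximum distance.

The 1-center on a line is the midpoint of the two extreme points: leftmost at 10, rightmost at 60.
Optimal location = (10 + 60)/2 = 35; maximum distance = (60 − 10)/2 = 25.

location 35, max distance 25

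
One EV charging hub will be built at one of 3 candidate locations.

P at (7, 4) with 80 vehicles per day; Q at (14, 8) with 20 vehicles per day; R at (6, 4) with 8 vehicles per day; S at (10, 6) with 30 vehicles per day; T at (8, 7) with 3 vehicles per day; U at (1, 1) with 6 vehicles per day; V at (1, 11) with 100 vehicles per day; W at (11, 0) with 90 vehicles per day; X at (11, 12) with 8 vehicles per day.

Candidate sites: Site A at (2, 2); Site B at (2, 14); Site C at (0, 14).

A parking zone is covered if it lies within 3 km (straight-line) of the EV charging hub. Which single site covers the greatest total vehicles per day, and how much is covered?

Site A, covering 6

Coverage radius r = 3 km; a point is covered iff (Δx)²+(Δy)² ≤ 3² = 9.
  Site A (2, 2): covers {U} → 6
  Site B (2, 14): covers {none} → 0
  Site C (0, 14): covers {none} → 0
Maximum coverage at Site A: 6 vehicles per day.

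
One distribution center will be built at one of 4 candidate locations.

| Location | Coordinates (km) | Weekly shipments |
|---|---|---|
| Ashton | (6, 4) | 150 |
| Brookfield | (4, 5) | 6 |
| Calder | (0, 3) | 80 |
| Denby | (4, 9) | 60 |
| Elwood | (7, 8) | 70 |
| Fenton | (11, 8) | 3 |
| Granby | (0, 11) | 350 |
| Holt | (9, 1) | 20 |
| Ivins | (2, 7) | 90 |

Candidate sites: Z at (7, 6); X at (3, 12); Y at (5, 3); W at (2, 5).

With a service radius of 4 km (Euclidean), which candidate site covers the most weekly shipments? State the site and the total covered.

Coverage radius r = 4 km; a point is covered iff (Δx)²+(Δy)² ≤ 4² = 16.
  Z (7, 6): covers {Ashton, Brookfield, Elwood} → 226
  X (3, 12): covers {Denby, Granby} → 410
  Y (5, 3): covers {Ashton, Brookfield} → 156
  W (2, 5): covers {Brookfield, Calder, Ivins} → 176
Maximum coverage at X: 410 weekly shipments.

X, covering 410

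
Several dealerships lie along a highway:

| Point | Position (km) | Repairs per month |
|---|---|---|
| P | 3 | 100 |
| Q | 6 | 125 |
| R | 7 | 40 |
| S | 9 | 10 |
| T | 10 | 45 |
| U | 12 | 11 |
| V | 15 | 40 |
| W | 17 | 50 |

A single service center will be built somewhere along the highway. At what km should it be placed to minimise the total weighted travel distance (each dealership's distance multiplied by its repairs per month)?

x = 6

For a sum of weighted absolute distances on a line, the optimum is the weighted median (not the mean). Total weight W = 421; half-weight = 210.5.
Sort by position and accumulate weight:
  km 3 (P, w=100) → cum 100
  km 6 (Q, w=125) → cum 225  ≥ 210.5 → median here
  km 7 (R, w=40) → cum 265
  km 9 (S, w=10) → cum 275
  km 10 (T, w=45) → cum 320
  km 12 (U, w=11) → cum 331
  km 15 (V, w=40) → cum 371
  km 17 (W, w=50) → cum 421
Optimal location: km 6.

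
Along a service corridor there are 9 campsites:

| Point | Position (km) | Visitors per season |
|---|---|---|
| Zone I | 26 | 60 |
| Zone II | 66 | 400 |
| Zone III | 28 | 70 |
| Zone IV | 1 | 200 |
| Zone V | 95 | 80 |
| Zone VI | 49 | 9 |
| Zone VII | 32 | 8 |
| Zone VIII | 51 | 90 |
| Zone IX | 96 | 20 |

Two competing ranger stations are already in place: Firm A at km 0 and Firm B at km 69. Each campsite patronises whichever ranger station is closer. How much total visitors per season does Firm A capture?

The indifferent point is the midpoint (0+69)/2 = 34.5; campsites left of it (closer to Firm A at 0) go to Firm A, those right go to Firm B.
  Zone IV at 1 (w=200) → Firm A
  Zone I at 26 (w=60) → Firm A
  Zone III at 28 (w=70) → Firm A
  Zone VII at 32 (w=8) → Firm A
  Zone VI at 49 (w=9) → Firm B
  Zone VIII at 51 (w=90) → Firm B
  Zone II at 66 (w=400) → Firm B
  Zone V at 95 (w=80) → Firm B
  Zone IX at 96 (w=20) → Firm B
Firm A captures 338; Firm B captures 599.

338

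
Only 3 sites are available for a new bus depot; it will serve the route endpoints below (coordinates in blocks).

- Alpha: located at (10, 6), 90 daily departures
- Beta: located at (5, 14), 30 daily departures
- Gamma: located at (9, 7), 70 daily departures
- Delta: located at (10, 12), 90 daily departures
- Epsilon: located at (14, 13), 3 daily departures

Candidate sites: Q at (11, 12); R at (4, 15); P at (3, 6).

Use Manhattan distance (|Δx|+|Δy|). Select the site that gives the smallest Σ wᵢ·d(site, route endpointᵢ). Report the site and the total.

Total weighted distance at each candidate:
  Q (11, 12): total = 1462
  R (4, 15): total = 3166
  P (3, 6): total = 2644
Minimum is at Q with total 1462 blocks.

Q, total 1462 blocks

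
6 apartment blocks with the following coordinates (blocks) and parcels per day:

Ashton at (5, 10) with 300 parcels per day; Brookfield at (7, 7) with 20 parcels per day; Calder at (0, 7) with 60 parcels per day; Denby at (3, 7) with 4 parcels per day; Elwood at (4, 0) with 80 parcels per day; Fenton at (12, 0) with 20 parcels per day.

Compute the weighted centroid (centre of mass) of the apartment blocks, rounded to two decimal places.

The minimiser of Σwᵢ‖p−pᵢ‖² is the weighted centroid p* = (Σwᵢpᵢ)/(Σwᵢ).
Σwᵢ = 484.
Σwᵢxᵢ = 300·5 + 20·7 + 60·0 + 4·3 + 80·4 + 20·12 = 2212.
Σwᵢyᵢ = 300·10 + 20·7 + 60·7 + 4·7 + 80·0 + 20·0 = 3588.
x* = 2212/484 = 4.57, y* = 3588/484 = 7.41.

(4.57, 7.41)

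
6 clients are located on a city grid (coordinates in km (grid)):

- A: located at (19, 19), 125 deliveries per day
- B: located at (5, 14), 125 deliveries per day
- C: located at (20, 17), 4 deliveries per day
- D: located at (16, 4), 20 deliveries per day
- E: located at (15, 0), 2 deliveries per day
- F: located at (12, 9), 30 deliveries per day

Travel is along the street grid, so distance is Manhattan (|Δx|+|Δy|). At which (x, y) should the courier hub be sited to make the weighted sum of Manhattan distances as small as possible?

Manhattan distance separates: Σwᵢ(|x−xᵢ|+|y−yᵢ|) = Σwᵢ|x−xᵢ| + Σwᵢ|y−yᵢ|, so x and y are optimised independently as 1-D weighted medians.
Total weight W = 306; half = 153.
x-coordinate, sorted with cumulative weight:
  x=5 (B, w=125) cum 125
  x=12 (F, w=30) cum 155  ← median
  x=15 (E, w=2) cum 157
  x=16 (D, w=20) cum 177
  x=19 (A, w=125) cum 302
  x=20 (C, w=4) cum 306
⇒ x* = 12
y-coordinate, sorted with cumulative weight:
  y=0 (E, w=2) cum 2
  y=4 (D, w=20) cum 22
  y=9 (F, w=30) cum 52
  y=14 (B, w=125) cum 177  ← median
  y=17 (C, w=4) cum 181
  y=19 (A, w=125) cum 306
⇒ y* = 14

(12, 14)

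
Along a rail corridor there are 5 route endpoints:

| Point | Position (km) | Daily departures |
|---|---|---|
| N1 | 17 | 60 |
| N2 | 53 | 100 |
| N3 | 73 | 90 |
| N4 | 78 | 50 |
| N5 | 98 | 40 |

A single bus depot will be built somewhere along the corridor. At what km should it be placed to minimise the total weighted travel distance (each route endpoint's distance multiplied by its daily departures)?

For a sum of weighted absolute distances on a line, the optimum is the weighted median (not the mean). Total weight W = 340; half-weight = 170.
Sort by position and accumulate weight:
  km 17 (N1, w=60) → cum 60
  km 53 (N2, w=100) → cum 160
  km 73 (N3, w=90) → cum 250  ≥ 170 → median here
  km 78 (N4, w=50) → cum 300
  km 98 (N5, w=40) → cum 340
Optimal location: km 73.

x = 73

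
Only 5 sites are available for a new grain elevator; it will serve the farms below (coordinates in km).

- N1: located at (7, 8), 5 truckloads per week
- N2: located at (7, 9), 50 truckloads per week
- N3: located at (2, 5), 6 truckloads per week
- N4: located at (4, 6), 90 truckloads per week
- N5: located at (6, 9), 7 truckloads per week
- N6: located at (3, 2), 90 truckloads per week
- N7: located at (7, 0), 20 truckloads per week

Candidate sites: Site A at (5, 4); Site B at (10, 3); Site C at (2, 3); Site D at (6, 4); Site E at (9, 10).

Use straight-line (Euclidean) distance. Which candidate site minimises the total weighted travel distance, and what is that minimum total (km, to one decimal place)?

Site A, total 891.5 km

Total weighted distance at each candidate:
  Site A (5, 4): total = 891.5
  Site B (10, 3): total = 1789.5
  Site C (2, 3): total = 1056.7
  Site D (6, 4): total = 996.8
  Site E (9, 10): total = 1879.9
Minimum is at Site A with total 891.5 km.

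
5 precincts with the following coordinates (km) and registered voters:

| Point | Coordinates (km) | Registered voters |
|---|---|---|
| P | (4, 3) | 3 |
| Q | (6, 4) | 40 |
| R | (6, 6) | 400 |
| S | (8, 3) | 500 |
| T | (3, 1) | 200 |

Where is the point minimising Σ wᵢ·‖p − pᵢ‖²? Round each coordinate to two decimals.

The minimiser of Σwᵢ‖p−pᵢ‖² is the weighted centroid p* = (Σwᵢpᵢ)/(Σwᵢ).
Σwᵢ = 1143.
Σwᵢxᵢ = 3·4 + 40·6 + 400·6 + 500·8 + 200·3 = 7252.
Σwᵢyᵢ = 3·3 + 40·4 + 400·6 + 500·3 + 200·1 = 4269.
x* = 7252/1143 = 6.34, y* = 4269/1143 = 3.73.

(6.34, 3.73)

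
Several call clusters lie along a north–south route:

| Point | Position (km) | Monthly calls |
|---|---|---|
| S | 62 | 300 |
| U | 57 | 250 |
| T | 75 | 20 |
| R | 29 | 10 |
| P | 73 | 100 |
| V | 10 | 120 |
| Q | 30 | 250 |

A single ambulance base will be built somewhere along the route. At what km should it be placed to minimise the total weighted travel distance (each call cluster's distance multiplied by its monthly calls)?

x = 57

For a sum of weighted absolute distances on a line, the optimum is the weighted median (not the mean). Total weight W = 1050; half-weight = 525.
Sort by position and accumulate weight:
  km 10 (V, w=120) → cum 120
  km 29 (R, w=10) → cum 130
  km 30 (Q, w=250) → cum 380
  km 57 (U, w=250) → cum 630  ≥ 525 → median here
  km 62 (S, w=300) → cum 930
  km 73 (P, w=100) → cum 1030
  km 75 (T, w=20) → cum 1050
Optimal location: km 57.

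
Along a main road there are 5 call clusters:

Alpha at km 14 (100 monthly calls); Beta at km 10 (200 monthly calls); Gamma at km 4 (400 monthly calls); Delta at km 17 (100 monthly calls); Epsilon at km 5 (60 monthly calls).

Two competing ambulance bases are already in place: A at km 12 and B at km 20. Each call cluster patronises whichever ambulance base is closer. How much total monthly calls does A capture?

760

The indifferent point is the midpoint (12+20)/2 = 16; call clusters left of it (closer to A at 12) go to A, those right go to B.
  Gamma at 4 (w=400) → A
  Epsilon at 5 (w=60) → A
  Beta at 10 (w=200) → A
  Alpha at 14 (w=100) → A
  Delta at 17 (w=100) → B
A captures 760; B captures 100.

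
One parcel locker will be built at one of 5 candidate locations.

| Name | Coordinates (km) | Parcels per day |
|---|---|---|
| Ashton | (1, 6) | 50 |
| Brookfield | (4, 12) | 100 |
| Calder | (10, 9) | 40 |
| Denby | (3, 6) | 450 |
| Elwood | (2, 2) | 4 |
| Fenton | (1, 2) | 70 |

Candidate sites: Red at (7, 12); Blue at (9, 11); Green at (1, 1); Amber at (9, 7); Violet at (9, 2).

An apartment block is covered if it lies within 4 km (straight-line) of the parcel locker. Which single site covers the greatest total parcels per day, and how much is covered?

Coverage radius r = 4 km; a point is covered iff (Δx)²+(Δy)² ≤ 4² = 16.
  Red (7, 12): covers {Brookfield} → 100
  Blue (9, 11): covers {Calder} → 40
  Green (1, 1): covers {Elwood, Fenton} → 74
  Amber (9, 7): covers {Calder} → 40
  Violet (9, 2): covers {none} → 0
Maximum coverage at Red: 100 parcels per day.

Red, covering 100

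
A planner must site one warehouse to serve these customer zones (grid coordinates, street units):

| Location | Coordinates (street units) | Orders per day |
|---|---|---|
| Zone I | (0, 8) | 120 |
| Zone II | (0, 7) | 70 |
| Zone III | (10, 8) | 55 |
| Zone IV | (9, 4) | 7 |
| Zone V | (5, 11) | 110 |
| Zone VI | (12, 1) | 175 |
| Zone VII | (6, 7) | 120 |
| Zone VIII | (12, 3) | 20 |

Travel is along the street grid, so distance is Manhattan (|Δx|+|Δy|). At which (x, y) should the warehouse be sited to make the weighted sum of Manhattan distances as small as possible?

(6, 7)

Manhattan distance separates: Σwᵢ(|x−xᵢ|+|y−yᵢ|) = Σwᵢ|x−xᵢ| + Σwᵢ|y−yᵢ|, so x and y are optimised independently as 1-D weighted medians.
Total weight W = 677; half = 338.5.
x-coordinate, sorted with cumulative weight:
  x=0 (Zone I, w=120) cum 120
  x=0 (Zone II, w=70) cum 190
  x=5 (Zone V, w=110) cum 300
  x=6 (Zone VII, w=120) cum 420  ← median
  x=9 (Zone IV, w=7) cum 427
  x=10 (Zone III, w=55) cum 482
  x=12 (Zone VI, w=175) cum 657
  x=12 (Zone VIII, w=20) cum 677
⇒ x* = 6
y-coordinate, sorted with cumulative weight:
  y=1 (Zone VI, w=175) cum 175
  y=3 (Zone VIII, w=20) cum 195
  y=4 (Zone IV, w=7) cum 202
  y=7 (Zone II, w=70) cum 272
  y=7 (Zone VII, w=120) cum 392  ← median
  y=8 (Zone I, w=120) cum 512
  y=8 (Zone III, w=55) cum 567
  y=11 (Zone V, w=110) cum 677
⇒ y* = 7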